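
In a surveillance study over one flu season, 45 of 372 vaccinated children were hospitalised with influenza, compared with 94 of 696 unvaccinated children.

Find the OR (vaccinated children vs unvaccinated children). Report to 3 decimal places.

OR = (45 × 602) / (327 × 94) = 27090/30738 ≈ 0.881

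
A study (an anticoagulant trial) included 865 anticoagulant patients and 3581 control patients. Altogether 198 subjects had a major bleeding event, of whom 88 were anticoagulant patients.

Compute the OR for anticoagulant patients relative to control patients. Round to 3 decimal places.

3.574

anticoagulant patients without the outcome: 865 − 88 = 777
control patients with the outcome: 198 − 88 = 110
control patients without the outcome: 3581 − 110 = 3471
OR = (88 × 3471) / (777 × 110) = 305448/85470 ≈ 3.574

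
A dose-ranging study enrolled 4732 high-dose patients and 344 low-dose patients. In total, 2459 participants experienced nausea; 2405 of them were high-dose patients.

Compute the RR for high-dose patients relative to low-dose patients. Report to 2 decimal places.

RR: 3.24

high-dose patients without the outcome: 4732 − 2405 = 2327
low-dose patients with the outcome: 2459 − 2405 = 54
low-dose patients without the outcome: 344 − 54 = 290
risk, high-dose patients = 2405/4732 = 0.5082
risk, low-dose patients = 54/344 = 0.1570
RR = 0.5082 / 0.1570 = 3.24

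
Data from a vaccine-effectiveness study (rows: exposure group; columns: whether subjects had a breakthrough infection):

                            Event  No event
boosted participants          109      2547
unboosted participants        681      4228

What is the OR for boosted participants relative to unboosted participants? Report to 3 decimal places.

OR = (109 × 4228) / (2547 × 681) = 460852/1734507 ≈ 0.266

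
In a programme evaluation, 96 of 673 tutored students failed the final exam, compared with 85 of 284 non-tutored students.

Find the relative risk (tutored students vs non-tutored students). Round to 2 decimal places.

RR ≈ 0.48

risk, tutored students = 96/673 = 0.1426
risk, non-tutored students = 85/284 = 0.2993
RR = 0.1426 / 0.2993 = 0.48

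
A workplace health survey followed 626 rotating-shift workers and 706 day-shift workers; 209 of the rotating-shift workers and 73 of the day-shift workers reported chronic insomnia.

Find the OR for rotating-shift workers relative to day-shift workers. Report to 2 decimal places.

OR = (209 × 633) / (417 × 73) = 132297/30441 ≈ 4.35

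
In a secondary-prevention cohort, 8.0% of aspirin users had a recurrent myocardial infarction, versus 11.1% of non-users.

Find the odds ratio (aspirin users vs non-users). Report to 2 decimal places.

odds, aspirin users = 0.0800/0.9200 = 0.0870
odds, non-users = 0.1110/0.8890 = 0.1249
OR = 0.0870 / 0.1249 = 0.70

0.70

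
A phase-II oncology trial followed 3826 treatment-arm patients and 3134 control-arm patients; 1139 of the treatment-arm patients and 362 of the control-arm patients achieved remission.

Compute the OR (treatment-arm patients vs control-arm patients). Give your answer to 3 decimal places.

OR = (1139 × 2772) / (2687 × 362) = 3157308/972694 ≈ 3.246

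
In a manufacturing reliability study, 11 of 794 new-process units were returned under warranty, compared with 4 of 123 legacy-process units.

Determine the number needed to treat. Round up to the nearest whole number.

risk, new-process units = 11/794 = 0.013854
risk, legacy-process units = 4/123 = 0.032520
absolute risk difference = 0.018666
1 / 0.018666 = 53.573 → round up → 54

NNT: 54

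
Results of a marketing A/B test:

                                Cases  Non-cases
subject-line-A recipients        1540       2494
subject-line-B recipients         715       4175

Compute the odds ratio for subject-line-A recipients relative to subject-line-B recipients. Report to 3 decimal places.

OR = (1540 × 4175) / (2494 × 715) = 6429500/1783210 ≈ 3.606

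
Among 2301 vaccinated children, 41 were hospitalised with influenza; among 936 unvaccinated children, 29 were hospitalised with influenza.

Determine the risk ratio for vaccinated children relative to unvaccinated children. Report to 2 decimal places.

risk, vaccinated children = 41/2301 = 0.01782
risk, unvaccinated children = 29/936 = 0.03098
RR = 0.01782 / 0.03098 = 0.58

RR = 0.58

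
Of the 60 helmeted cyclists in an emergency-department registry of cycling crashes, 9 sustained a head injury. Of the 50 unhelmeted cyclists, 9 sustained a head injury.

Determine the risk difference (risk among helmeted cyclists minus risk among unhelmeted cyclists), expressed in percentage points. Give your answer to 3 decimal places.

risk, helmeted cyclists = 9/60 = 0.1500
risk, unhelmeted cyclists = 9/50 = 0.1800
risk difference = 0.1500 − 0.1800 = -0.0300 → -3.000 percentage points

-3.000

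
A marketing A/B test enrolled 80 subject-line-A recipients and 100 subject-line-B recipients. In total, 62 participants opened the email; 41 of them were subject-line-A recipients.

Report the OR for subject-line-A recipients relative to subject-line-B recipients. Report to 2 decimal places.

subject-line-A recipients without the outcome: 80 − 41 = 39
subject-line-B recipients with the outcome: 62 − 41 = 21
subject-line-B recipients without the outcome: 100 − 21 = 79
OR = (41 × 79) / (39 × 21) = 3239/819 ≈ 3.95

3.95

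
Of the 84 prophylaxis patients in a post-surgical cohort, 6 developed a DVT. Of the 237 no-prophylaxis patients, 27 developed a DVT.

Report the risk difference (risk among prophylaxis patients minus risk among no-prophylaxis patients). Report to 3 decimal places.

RD: -0.042

risk, prophylaxis patients = 6/84 = 0.0714
risk, no-prophylaxis patients = 27/237 = 0.1139
risk difference = 0.0714 − 0.1139 = -0.042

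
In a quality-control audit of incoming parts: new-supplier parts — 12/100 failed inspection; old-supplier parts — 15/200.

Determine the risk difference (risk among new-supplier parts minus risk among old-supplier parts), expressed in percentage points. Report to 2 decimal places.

risk, new-supplier parts = 12/100 = 0.1200
risk, old-supplier parts = 15/200 = 0.0750
risk difference = 0.1200 − 0.0750 = 0.0450 → 4.50 percentage points

RD = 4.50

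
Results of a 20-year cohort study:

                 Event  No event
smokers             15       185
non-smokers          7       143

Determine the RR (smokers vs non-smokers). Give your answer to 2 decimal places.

risk, smokers = 15/200 = 0.07500
risk, non-smokers = 7/150 = 0.04667
RR = 0.07500 / 0.04667 = 1.61

RR = 1.61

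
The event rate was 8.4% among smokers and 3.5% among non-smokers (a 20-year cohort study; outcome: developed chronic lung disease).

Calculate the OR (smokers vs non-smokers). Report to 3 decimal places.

odds, smokers = 0.08400/0.91600 = 0.09170
odds, non-smokers = 0.03500/0.96500 = 0.03627
OR = 0.09170 / 0.03627 = 2.528

OR = 2.528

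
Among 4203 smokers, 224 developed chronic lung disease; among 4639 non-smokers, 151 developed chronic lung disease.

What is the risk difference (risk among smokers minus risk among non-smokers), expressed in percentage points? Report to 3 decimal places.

RD ≈ 2.075

risk, smokers = 224/4203 = 0.05330
risk, non-smokers = 151/4639 = 0.03255
risk difference = 0.05330 − 0.03255 = 0.02075 → 2.075 percentage points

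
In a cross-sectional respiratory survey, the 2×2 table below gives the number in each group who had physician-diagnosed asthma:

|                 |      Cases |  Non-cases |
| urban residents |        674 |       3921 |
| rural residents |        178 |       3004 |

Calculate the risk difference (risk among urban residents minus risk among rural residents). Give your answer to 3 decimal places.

RD ≈ 0.091

risk, urban residents = 674/4595 = 0.1467
risk, rural residents = 178/3182 = 0.0559
risk difference = 0.1467 − 0.0559 = 0.091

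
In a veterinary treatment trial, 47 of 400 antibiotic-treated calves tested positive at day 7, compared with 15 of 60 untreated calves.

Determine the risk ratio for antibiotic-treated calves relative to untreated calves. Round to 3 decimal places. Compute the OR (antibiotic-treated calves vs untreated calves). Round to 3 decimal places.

risk, antibiotic-treated calves = 47/400 = 0.1175
risk, untreated calves = 15/60 = 0.2500
RR = 0.1175 / 0.2500 = 0.470
odds, antibiotic-treated calves = 47/353 = 0.1331
odds, untreated calves = 15/45 = 0.3333
OR = 0.1331 / 0.3333 = 0.399

RR = 0.470; OR = 0.399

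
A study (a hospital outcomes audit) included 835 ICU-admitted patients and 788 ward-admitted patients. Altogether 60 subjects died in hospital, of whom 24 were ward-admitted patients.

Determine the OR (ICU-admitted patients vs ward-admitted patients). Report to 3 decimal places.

ICU-admitted patients with the outcome: 60 − 24 = 36
ICU-admitted patients without the outcome: 835 − 36 = 799
ward-admitted patients without the outcome: 788 − 24 = 764
OR = (36 × 764) / (799 × 24) = 27504/19176 ≈ 1.434

OR ≈ 1.434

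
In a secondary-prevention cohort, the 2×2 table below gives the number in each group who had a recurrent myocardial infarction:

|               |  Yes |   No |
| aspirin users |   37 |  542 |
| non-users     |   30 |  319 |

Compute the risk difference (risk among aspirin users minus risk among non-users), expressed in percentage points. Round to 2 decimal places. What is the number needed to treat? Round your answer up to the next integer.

RD = -2.21; NNT = 46

risk, aspirin users = 37/579 = 0.0639
risk, non-users = 30/349 = 0.0860
risk difference = 0.0639 − 0.0860 = -0.0221 → -2.21 percentage points
absolute risk difference = 0.022057
1 / 0.022057 = 45.337 → round up → 46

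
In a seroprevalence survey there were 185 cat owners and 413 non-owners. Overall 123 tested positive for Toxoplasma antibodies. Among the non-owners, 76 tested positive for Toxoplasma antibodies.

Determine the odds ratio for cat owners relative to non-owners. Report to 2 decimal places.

1.51

cat owners with the outcome: 123 − 76 = 47
cat owners without the outcome: 185 − 47 = 138
non-owners without the outcome: 413 − 76 = 337
odds, cat owners = 47/138 = 0.3406
odds, non-owners = 76/337 = 0.2255
OR = 0.3406 / 0.2255 = 1.51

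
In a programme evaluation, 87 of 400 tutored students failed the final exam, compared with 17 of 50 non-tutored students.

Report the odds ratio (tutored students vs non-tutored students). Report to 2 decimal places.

OR = (87 × 33) / (313 × 17) = 2871/5321 ≈ 0.54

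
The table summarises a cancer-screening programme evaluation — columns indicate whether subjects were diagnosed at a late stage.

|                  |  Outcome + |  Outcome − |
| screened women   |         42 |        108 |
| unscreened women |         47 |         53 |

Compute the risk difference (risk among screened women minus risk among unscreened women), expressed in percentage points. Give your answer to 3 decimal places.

risk, screened women = 42/150 = 0.2800
risk, unscreened women = 47/100 = 0.4700
risk difference = 0.2800 − 0.4700 = -0.1900 → -19.000 percentage points

RD = -19.000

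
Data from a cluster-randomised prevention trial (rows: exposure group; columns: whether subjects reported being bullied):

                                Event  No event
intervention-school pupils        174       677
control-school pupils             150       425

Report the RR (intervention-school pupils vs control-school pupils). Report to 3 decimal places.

RR ≈ 0.784

risk, intervention-school pupils = 174/851 = 0.2045
risk, control-school pupils = 150/575 = 0.2609
RR = 0.2045 / 0.2609 = 0.784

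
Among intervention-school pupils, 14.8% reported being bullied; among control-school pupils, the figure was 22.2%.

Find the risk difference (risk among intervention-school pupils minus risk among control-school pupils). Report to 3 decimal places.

risk difference = 0.1480 − 0.2220 = -0.074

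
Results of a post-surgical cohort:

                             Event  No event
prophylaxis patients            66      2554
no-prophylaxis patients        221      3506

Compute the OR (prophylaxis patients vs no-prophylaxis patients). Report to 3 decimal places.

OR = (66 × 3506) / (2554 × 221) = 231396/564434 ≈ 0.410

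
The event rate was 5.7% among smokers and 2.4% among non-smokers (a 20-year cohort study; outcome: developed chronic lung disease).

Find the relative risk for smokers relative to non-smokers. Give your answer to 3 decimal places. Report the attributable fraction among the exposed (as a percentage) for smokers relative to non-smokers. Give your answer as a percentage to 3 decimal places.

RR = 2.375; AR% = 57.895%

RR = 0.05700 / 0.02400 = 2.375
AR% = (0.05700 − 0.02400) / 0.05700 = 0.5789 → 57.895%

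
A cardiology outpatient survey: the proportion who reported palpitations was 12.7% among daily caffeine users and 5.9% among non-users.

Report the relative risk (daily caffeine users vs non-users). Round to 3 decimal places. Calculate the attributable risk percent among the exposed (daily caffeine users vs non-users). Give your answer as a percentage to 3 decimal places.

RR = 0.1270 / 0.0590 = 2.153
AR% = (0.1270 − 0.0590) / 0.1270 = 0.5354 → 53.543%

RR = 2.153; AR% = 53.543%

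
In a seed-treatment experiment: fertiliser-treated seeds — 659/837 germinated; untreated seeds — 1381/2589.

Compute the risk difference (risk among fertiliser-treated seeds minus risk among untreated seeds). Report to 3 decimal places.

0.254

risk, fertiliser-treated seeds = 659/837 = 0.7873
risk, untreated seeds = 1381/2589 = 0.5334
risk difference = 0.7873 − 0.5334 = 0.254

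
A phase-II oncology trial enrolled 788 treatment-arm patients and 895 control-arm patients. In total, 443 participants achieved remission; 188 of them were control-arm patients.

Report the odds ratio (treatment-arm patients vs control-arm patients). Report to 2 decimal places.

treatment-arm patients with the outcome: 443 − 188 = 255
treatment-arm patients without the outcome: 788 − 255 = 533
control-arm patients without the outcome: 895 − 188 = 707
OR = (255 × 707) / (533 × 188) = 180285/100204 ≈ 1.80

OR: 1.80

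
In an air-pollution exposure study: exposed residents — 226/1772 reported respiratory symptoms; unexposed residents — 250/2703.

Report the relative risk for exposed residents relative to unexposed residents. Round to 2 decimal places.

risk, exposed residents = 226/1772 = 0.1275
risk, unexposed residents = 250/2703 = 0.0925
RR = 0.1275 / 0.0925 = 1.38

1.38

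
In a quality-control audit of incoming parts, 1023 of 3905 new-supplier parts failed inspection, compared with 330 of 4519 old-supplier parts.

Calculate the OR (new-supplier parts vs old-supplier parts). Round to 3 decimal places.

OR = (1023 × 4189) / (2882 × 330) = 4285347/951060 ≈ 4.506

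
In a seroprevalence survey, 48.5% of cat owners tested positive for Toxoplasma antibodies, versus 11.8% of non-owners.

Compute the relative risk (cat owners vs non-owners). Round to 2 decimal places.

RR = 0.4850 / 0.1180 = 4.11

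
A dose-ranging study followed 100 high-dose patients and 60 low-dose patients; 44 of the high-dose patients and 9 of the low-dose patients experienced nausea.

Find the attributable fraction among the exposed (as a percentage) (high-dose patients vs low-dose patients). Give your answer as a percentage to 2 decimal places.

65.91%

risk, high-dose patients = 44/100 = 0.4400
risk, low-dose patients = 9/60 = 0.1500
AR% = (0.4400 − 0.1500) / 0.4400 = 0.6591 → 65.91%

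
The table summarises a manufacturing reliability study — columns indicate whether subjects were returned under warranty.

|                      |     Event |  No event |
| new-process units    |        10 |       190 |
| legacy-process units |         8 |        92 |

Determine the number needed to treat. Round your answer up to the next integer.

risk, new-process units = 10/200 = 0.050000
risk, legacy-process units = 8/100 = 0.080000
absolute risk difference = 0.030000
1 / 0.030000 = 33.333 → round up → 34

NNT = 34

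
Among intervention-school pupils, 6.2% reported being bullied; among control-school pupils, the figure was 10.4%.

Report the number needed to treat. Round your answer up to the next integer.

absolute risk difference = 0.042000
1 / 0.042000 = 23.810 → round up → 24

NNT: 24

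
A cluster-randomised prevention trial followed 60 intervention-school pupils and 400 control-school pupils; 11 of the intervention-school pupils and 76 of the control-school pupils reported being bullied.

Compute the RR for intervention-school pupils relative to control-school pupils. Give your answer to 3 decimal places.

0.965

risk, intervention-school pupils = 11/60 = 0.1833
risk, control-school pupils = 76/400 = 0.1900
RR = 0.1833 / 0.1900 = 0.965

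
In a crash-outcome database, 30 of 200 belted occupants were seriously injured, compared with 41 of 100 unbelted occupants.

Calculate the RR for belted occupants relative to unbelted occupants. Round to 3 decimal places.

risk, belted occupants = 30/200 = 0.1500
risk, unbelted occupants = 41/100 = 0.4100
RR = 0.1500 / 0.4100 = 0.366

0.366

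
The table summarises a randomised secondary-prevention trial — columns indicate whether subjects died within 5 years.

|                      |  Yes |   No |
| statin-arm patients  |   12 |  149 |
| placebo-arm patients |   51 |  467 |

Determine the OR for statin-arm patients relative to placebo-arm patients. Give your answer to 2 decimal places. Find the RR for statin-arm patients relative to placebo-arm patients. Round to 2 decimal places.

odds, statin-arm patients = 12/149 = 0.0805
odds, placebo-arm patients = 51/467 = 0.1092
OR = 0.0805 / 0.1092 = 0.74
risk, statin-arm patients = 12/161 = 0.0745
risk, placebo-arm patients = 51/518 = 0.0985
RR = 0.0745 / 0.0985 = 0.76

OR = 0.74; RR = 0.76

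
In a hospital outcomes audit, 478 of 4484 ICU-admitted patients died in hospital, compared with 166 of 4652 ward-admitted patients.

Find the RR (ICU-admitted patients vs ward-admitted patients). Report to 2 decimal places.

risk, ICU-admitted patients = 478/4484 = 0.10660
risk, ward-admitted patients = 166/4652 = 0.03568
RR = 0.10660 / 0.03568 = 2.99

2.99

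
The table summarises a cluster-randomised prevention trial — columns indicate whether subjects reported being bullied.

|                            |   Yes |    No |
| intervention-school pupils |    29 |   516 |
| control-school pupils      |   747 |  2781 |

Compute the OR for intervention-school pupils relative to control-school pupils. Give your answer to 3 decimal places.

odds, intervention-school pupils = 29/516 = 0.0562
odds, control-school pupils = 747/2781 = 0.2686
OR = 0.0562 / 0.2686 = 0.209

OR: 0.209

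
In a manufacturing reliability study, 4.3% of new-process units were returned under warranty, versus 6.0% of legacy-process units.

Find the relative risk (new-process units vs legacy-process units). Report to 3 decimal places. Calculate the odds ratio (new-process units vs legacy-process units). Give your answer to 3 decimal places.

RR = 0.717; OR = 0.704

RR = 0.04300 / 0.06000 = 0.717
odds, new-process units = 0.04300/0.95700 = 0.04493
odds, legacy-process units = 0.06000/0.94000 = 0.06383
OR = 0.04493 / 0.06383 = 0.704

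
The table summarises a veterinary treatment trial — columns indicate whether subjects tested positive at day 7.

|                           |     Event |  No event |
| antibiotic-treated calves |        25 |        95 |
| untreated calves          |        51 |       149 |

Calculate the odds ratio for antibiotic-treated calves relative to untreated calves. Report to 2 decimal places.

OR = (25 × 149) / (95 × 51) = 3725/4845 ≈ 0.77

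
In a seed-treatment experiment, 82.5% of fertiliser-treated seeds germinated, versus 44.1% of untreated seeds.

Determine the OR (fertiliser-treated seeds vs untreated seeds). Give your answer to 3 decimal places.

OR: 5.976

odds, fertiliser-treated seeds = 0.8250/0.1750 = 4.7143
odds, untreated seeds = 0.4410/0.5590 = 0.7889
OR = 4.7143 / 0.7889 = 5.976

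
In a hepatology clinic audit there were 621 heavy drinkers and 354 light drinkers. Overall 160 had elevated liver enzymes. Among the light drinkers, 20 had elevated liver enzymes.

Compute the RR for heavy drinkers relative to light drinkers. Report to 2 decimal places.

RR = 3.99

heavy drinkers with the outcome: 160 − 20 = 140
heavy drinkers without the outcome: 621 − 140 = 481
light drinkers without the outcome: 354 − 20 = 334
risk, heavy drinkers = 140/621 = 0.2254
risk, light drinkers = 20/354 = 0.0565
RR = 0.2254 / 0.0565 = 3.99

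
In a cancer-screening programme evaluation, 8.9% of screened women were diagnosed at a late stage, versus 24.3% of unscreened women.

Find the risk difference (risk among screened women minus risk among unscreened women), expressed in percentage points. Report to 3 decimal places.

risk difference = 0.0890 − 0.2430 = -0.1540 → -15.400 percentage points

RD: -15.400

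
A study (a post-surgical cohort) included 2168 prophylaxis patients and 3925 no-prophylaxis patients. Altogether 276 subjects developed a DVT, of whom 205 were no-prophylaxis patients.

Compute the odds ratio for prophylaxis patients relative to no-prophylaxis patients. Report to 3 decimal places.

0.614

prophylaxis patients with the outcome: 276 − 205 = 71
prophylaxis patients without the outcome: 2168 − 71 = 2097
no-prophylaxis patients without the outcome: 3925 − 205 = 3720
odds, prophylaxis patients = 71/2097 = 0.03386
odds, no-prophylaxis patients = 205/3720 = 0.05511
OR = 0.03386 / 0.05511 = 0.614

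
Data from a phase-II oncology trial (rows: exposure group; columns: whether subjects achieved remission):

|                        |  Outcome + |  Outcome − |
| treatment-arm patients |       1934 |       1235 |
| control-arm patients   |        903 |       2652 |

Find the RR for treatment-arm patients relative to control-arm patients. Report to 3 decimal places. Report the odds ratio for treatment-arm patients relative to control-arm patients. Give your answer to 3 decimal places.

RR = 2.403; OR = 4.599

risk, treatment-arm patients = 1934/3169 = 0.6103
risk, control-arm patients = 903/3555 = 0.2540
RR = 0.6103 / 0.2540 = 2.403
odds, treatment-arm patients = 1934/1235 = 1.5660
odds, control-arm patients = 903/2652 = 0.3405
OR = 1.5660 / 0.3405 = 4.599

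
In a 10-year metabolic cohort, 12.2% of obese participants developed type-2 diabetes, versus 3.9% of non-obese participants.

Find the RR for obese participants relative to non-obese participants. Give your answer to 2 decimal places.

RR = 0.12200 / 0.03900 = 3.13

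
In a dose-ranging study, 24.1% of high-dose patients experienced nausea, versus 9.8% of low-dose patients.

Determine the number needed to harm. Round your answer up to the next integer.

NNH ≈ 7

absolute risk difference = 0.143000
1 / 0.143000 = 6.993 → round up → 7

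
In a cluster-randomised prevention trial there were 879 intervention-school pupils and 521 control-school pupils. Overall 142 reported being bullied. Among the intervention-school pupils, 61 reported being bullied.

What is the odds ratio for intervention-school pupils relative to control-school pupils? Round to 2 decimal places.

intervention-school pupils without the outcome: 879 − 61 = 818
control-school pupils with the outcome: 142 − 61 = 81
control-school pupils without the outcome: 521 − 81 = 440
odds, intervention-school pupils = 61/818 = 0.0746
odds, control-school pupils = 81/440 = 0.1841
OR = 0.0746 / 0.1841 = 0.41

0.41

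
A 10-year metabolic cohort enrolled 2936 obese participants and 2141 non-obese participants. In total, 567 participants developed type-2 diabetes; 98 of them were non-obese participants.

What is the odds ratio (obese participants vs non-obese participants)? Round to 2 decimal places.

3.96

obese participants with the outcome: 567 − 98 = 469
obese participants without the outcome: 2936 − 469 = 2467
non-obese participants without the outcome: 2141 − 98 = 2043
odds, obese participants = 469/2467 = 0.19011
odds, non-obese participants = 98/2043 = 0.04797
OR = 0.19011 / 0.04797 = 3.96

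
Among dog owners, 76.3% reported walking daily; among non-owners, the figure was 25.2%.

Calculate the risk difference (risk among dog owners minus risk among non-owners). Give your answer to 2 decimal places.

risk difference = 0.7630 − 0.2520 = 0.51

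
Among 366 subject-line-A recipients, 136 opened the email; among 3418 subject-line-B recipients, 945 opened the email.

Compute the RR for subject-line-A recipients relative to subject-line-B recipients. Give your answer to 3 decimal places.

risk, subject-line-A recipients = 136/366 = 0.3716
risk, subject-line-B recipients = 945/3418 = 0.2765
RR = 0.3716 / 0.2765 = 1.344

1.344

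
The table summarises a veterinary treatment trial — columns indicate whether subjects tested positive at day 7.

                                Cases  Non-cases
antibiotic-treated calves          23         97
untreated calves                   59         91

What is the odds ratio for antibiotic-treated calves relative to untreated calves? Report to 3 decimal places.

OR = (23 × 91) / (97 × 59) = 2093/5723 ≈ 0.366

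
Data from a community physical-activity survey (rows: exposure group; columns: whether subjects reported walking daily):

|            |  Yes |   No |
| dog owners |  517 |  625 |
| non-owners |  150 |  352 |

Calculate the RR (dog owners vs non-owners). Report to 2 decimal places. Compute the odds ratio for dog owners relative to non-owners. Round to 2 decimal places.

risk, dog owners = 517/1142 = 0.4527
risk, non-owners = 150/502 = 0.2988
RR = 0.4527 / 0.2988 = 1.52
OR = (517 × 352) / (625 × 150) = 181984/93750 ≈ 1.94

RR = 1.52; OR = 1.94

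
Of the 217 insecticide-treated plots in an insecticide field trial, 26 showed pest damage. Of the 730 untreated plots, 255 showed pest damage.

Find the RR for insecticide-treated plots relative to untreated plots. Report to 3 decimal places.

risk, insecticide-treated plots = 26/217 = 0.1198
risk, untreated plots = 255/730 = 0.3493
RR = 0.1198 / 0.3493 = 0.343

0.343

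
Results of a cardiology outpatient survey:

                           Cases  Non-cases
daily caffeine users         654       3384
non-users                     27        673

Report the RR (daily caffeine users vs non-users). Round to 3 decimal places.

risk, daily caffeine users = 654/4038 = 0.16196
risk, non-users = 27/700 = 0.03857
RR = 0.16196 / 0.03857 = 4.199

RR = 4.199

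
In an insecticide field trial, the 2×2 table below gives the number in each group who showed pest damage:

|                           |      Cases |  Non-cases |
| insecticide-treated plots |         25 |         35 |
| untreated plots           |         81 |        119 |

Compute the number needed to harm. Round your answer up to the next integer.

NNH = 86

risk, insecticide-treated plots = 25/60 = 0.416667
risk, untreated plots = 81/200 = 0.405000
absolute risk difference = 0.011667
1 / 0.011667 = 85.712 → round up → 86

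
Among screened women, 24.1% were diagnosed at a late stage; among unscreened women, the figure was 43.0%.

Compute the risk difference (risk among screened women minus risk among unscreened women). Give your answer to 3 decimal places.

risk difference = 0.2410 − 0.4300 = -0.189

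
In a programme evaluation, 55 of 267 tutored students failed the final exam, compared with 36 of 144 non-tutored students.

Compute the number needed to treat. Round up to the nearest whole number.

23

risk, tutored students = 55/267 = 0.205993
risk, non-tutored students = 36/144 = 0.250000
absolute risk difference = 0.044007
1 / 0.044007 = 22.724 → round up → 23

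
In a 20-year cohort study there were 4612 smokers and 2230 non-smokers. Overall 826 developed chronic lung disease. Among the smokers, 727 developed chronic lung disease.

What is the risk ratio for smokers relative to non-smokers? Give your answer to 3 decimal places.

RR: 3.551

smokers without the outcome: 4612 − 727 = 3885
non-smokers with the outcome: 826 − 727 = 99
non-smokers without the outcome: 2230 − 99 = 2131
risk, smokers = 727/4612 = 0.15763
risk, non-smokers = 99/2230 = 0.04439
RR = 0.15763 / 0.04439 = 3.551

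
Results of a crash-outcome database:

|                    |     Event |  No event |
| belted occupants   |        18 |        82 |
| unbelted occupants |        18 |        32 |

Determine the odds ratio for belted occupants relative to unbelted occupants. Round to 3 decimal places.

OR = 0.390

odds, belted occupants = 18/82 = 0.2195
odds, unbelted occupants = 18/32 = 0.5625
OR = 0.2195 / 0.5625 = 0.390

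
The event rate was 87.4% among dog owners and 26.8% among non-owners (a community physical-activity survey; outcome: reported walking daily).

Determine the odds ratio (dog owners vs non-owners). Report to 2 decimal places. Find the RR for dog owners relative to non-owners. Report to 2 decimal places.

odds, dog owners = 0.8740/0.1260 = 6.9365
odds, non-owners = 0.2680/0.7320 = 0.3661
OR = 6.9365 / 0.3661 = 18.95
RR = 0.8740 / 0.2680 = 3.26

OR = 18.95; RR = 3.26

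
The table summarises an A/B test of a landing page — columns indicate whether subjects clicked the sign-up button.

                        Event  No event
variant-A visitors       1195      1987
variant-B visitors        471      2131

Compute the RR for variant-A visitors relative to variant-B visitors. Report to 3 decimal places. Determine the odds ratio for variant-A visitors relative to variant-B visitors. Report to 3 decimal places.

risk, variant-A visitors = 1195/3182 = 0.3755
risk, variant-B visitors = 471/2602 = 0.1810
RR = 0.3755 / 0.1810 = 2.075
odds, variant-A visitors = 1195/1987 = 0.6014
odds, variant-B visitors = 471/2131 = 0.2210
OR = 0.6014 / 0.2210 = 2.721

RR = 2.075; OR = 2.721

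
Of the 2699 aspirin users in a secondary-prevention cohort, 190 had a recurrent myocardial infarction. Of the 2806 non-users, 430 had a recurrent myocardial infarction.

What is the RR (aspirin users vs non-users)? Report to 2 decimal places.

0.46

risk, aspirin users = 190/2699 = 0.0704
risk, non-users = 430/2806 = 0.1532
RR = 0.0704 / 0.1532 = 0.46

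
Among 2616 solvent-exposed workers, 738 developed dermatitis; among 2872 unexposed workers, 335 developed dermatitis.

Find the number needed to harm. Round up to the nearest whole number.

NNH: 7

risk, solvent-exposed workers = 738/2616 = 0.282110
risk, unexposed workers = 335/2872 = 0.116643
absolute risk difference = 0.165467
1 / 0.165467 = 6.044 → round up → 7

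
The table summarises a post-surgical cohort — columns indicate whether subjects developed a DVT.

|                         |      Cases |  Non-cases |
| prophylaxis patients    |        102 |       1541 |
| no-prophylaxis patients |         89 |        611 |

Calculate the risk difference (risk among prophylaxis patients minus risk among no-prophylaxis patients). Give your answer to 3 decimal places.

risk, prophylaxis patients = 102/1643 = 0.0621
risk, no-prophylaxis patients = 89/700 = 0.1271
risk difference = 0.0621 − 0.1271 = -0.065

RD ≈ -0.065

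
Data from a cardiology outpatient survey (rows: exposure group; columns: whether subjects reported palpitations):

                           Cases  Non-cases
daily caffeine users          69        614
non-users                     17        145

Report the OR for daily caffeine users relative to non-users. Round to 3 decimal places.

odds, daily caffeine users = 69/614 = 0.1124
odds, non-users = 17/145 = 0.1172
OR = 0.1124 / 0.1172 = 0.959

0.959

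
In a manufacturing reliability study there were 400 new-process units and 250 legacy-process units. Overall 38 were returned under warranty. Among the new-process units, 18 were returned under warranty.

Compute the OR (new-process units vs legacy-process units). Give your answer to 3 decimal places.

new-process units without the outcome: 400 − 18 = 382
legacy-process units with the outcome: 38 − 18 = 20
legacy-process units without the outcome: 250 − 20 = 230
odds, new-process units = 18/382 = 0.04712
odds, legacy-process units = 20/230 = 0.08696
OR = 0.04712 / 0.08696 = 0.542

0.542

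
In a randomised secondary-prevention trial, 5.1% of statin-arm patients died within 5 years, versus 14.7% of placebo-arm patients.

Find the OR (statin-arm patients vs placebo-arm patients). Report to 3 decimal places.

0.312

odds, statin-arm patients = 0.0510/0.9490 = 0.0537
odds, placebo-arm patients = 0.1470/0.8530 = 0.1723
OR = 0.0537 / 0.1723 = 0.312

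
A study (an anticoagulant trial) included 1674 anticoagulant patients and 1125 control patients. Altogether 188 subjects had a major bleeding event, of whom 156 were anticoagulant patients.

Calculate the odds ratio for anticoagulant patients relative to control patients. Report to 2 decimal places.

anticoagulant patients without the outcome: 1674 − 156 = 1518
control patients with the outcome: 188 − 156 = 32
control patients without the outcome: 1125 − 32 = 1093
OR = (156 × 1093) / (1518 × 32) = 170508/48576 ≈ 3.51

3.51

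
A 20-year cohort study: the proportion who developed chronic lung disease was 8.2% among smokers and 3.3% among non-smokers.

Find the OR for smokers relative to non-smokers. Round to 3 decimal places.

odds, smokers = 0.08200/0.91800 = 0.08932
odds, non-smokers = 0.03300/0.96700 = 0.03413
OR = 0.08932 / 0.03413 = 2.617

OR: 2.617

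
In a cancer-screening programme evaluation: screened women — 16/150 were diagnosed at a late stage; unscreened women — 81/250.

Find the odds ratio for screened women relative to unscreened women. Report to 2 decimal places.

OR = (16 × 169) / (134 × 81) = 2704/10854 ≈ 0.25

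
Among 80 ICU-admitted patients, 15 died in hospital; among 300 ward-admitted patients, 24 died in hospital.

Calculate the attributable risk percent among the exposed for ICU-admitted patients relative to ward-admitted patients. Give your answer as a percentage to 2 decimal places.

57.33%

risk, ICU-admitted patients = 15/80 = 0.1875
risk, ward-admitted patients = 24/300 = 0.0800
AR% = (0.1875 − 0.0800) / 0.1875 = 0.5733 → 57.33%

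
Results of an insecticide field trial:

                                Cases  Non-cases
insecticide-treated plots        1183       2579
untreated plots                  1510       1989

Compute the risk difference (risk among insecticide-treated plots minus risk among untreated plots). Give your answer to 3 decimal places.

risk, insecticide-treated plots = 1183/3762 = 0.3145
risk, untreated plots = 1510/3499 = 0.4316
risk difference = 0.3145 − 0.4316 = -0.117

-0.117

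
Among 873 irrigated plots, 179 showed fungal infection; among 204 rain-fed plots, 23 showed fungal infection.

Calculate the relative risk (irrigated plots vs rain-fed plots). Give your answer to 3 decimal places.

1.819

risk, irrigated plots = 179/873 = 0.2050
risk, rain-fed plots = 23/204 = 0.1127
RR = 0.2050 / 0.1127 = 1.819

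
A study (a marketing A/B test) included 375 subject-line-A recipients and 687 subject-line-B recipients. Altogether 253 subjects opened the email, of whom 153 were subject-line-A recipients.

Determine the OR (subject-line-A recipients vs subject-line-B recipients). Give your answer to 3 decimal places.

4.046

subject-line-A recipients without the outcome: 375 − 153 = 222
subject-line-B recipients with the outcome: 253 − 153 = 100
subject-line-B recipients without the outcome: 687 − 100 = 587
OR = (153 × 587) / (222 × 100) = 89811/22200 ≈ 4.046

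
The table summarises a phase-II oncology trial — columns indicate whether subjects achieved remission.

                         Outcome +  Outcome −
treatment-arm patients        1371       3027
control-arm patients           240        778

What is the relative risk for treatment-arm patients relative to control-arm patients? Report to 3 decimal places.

risk, treatment-arm patients = 1371/4398 = 0.3117
risk, control-arm patients = 240/1018 = 0.2358
RR = 0.3117 / 0.2358 = 1.322

1.322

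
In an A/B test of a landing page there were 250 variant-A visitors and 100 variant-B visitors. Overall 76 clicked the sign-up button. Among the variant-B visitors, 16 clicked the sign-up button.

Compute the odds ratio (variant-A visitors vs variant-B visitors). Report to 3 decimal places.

variant-A visitors with the outcome: 76 − 16 = 60
variant-A visitors without the outcome: 250 − 60 = 190
variant-B visitors without the outcome: 100 − 16 = 84
OR = (60 × 84) / (190 × 16) = 5040/3040 ≈ 1.658

1.658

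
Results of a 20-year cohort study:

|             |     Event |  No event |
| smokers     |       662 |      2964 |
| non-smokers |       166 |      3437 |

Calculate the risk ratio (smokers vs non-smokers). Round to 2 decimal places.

3.96

risk, smokers = 662/3626 = 0.18257
risk, non-smokers = 166/3603 = 0.04607
RR = 0.18257 / 0.04607 = 3.96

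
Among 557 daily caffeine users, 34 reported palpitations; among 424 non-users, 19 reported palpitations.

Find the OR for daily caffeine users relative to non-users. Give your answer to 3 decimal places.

OR = (34 × 405) / (523 × 19) = 13770/9937 ≈ 1.386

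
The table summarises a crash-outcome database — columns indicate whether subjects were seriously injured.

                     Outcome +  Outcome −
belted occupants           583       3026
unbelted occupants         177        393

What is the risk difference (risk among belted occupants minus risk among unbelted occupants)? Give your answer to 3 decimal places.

-0.149

risk, belted occupants = 583/3609 = 0.1615
risk, unbelted occupants = 177/570 = 0.3105
risk difference = 0.1615 − 0.3105 = -0.149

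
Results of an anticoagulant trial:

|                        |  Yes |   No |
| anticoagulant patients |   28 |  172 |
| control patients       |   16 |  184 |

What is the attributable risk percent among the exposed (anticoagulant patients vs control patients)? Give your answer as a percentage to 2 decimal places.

AR% = 42.86%

risk, anticoagulant patients = 28/200 = 0.1400
risk, control patients = 16/200 = 0.0800
AR% = (0.1400 − 0.0800) / 0.1400 = 0.4286 → 42.86%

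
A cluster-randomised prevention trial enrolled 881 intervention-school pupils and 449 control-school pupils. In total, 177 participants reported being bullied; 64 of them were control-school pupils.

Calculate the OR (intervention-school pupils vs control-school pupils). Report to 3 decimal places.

intervention-school pupils with the outcome: 177 − 64 = 113
intervention-school pupils without the outcome: 881 − 113 = 768
control-school pupils without the outcome: 449 − 64 = 385
OR = (113 × 385) / (768 × 64) = 43505/49152 ≈ 0.885

OR ≈ 0.885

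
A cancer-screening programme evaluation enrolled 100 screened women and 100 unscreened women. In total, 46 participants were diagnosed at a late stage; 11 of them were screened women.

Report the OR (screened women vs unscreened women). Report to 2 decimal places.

OR = 0.23

screened women without the outcome: 100 − 11 = 89
unscreened women with the outcome: 46 − 11 = 35
unscreened women without the outcome: 100 − 35 = 65
odds, screened women = 11/89 = 0.1236
odds, unscreened women = 35/65 = 0.5385
OR = 0.1236 / 0.5385 = 0.23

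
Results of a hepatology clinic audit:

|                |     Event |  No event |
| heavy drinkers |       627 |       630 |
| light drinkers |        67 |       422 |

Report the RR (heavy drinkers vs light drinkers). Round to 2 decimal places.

RR = 3.64

risk, heavy drinkers = 627/1257 = 0.4988
risk, light drinkers = 67/489 = 0.1370
RR = 0.4988 / 0.1370 = 3.64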